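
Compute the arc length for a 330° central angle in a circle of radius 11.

Arc length = 2πr × θ/360
= 2π × 11 × 11/12
= 121*pi/6

121*pi/6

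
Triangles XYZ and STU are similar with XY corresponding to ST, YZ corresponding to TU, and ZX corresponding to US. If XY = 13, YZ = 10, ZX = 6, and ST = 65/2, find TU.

k = 65/2/13 = 5/2. TU = 5/2 * 10 = 25.

25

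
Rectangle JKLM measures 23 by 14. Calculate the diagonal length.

Using the Pythagorean theorem:
d² = 23² + 14² = 529 + 196 = 725
d = sqrt(725) = 5*sqrt(29)

5*sqrt(29)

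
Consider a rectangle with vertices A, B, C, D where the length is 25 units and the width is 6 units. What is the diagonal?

d = sqrt(25^2 + 6^2) = sqrt(661)

sqrt(661)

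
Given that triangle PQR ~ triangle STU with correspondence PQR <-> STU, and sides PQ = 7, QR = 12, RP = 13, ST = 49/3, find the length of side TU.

Since the triangles are similar, the ratio of corresponding sides is constant.
Scale factor k = ST / PQ = 49/3 / 7 = 7/3
TU = k * QR = 7/3 * 12 = 28

28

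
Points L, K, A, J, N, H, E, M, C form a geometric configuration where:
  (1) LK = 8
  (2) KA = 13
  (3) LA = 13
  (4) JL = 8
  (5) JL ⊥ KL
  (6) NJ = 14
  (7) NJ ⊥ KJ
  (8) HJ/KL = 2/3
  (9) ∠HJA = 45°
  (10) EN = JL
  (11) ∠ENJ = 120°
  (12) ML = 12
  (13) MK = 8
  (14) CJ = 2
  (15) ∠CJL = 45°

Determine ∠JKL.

Step 1: By the law of cosines on triangle KLJ: KJ² = 8² + 8² − 2·8·8·cos(90°) = 128, so KJ = 8·√2.
Step 2: By the inverse law of cosines on triangle JKL: cos(∠JKL) = ((8·√2)² + 8² − 8²) / (2·8·√2·8) = 128/181.02 = 0.7071, so ∠JKL = 45°.

Therefore, the measure of angle ∠JKL = 45°.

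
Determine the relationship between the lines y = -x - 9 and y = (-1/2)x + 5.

Slope of line 1: m1 = -1
Slope of line 2: m2 = -1/2
m1 != m2 and m1*m2 = 1/2 != -1. Neither.

Neither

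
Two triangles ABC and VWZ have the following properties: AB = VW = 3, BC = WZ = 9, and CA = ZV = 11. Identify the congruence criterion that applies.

The given information provides:
AB = VW = 3, BC = WZ = 9, and CA = ZV = 11
This matches the SSS congruence theorem.
All three pairs of corresponding sides are equal (Side-Side-Side).

SSS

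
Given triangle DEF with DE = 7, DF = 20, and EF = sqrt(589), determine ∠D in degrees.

By the inverse law of cosines: cos(D) = (DE² + DF² - EF²) / (2 × DE × DF)
cos(D) = (7² + 20² - (sqrt(589))²) / (2 × 7 × 20)
cos(D) = (49 + 400 - (589)) / 280
cos(D) = -1/2
D = arccos(-1/2) = 120°

120°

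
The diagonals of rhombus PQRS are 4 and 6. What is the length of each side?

Half-diagonals are 2 and 3. side = sqrt(2^2 + 3^2) = sqrt(13)

sqrt(13)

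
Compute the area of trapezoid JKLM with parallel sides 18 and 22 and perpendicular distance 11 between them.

Area of a trapezoid = (base1 + base2) * height / 2
Area = (18 + 22) * 11 / 2
Area = 40 * 11 / 2
Area = 440 / 2
Area = 220

220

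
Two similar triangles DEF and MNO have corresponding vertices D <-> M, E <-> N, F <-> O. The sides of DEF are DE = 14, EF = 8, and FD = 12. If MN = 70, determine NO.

k = 70/14 = 5. NO = 5 * 8 = 40.

40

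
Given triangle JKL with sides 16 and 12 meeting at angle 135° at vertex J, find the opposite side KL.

Law of cosines: KL^2 = 16^2 + 12^2 - 2(16)(12)cos(135°) = 192*sqrt(2) + 400, so KL = 4*sqrt(12*sqrt(2) + 25).

4*sqrt(12*sqrt(2) + 25)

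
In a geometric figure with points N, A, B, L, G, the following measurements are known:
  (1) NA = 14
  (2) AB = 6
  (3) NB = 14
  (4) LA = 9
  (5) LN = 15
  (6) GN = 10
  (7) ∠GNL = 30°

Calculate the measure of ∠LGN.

Step 1: By the law of cosines on triangle GNL: GL² = 10² + 15² − 2·10·15·cos(30°) = 65.19, so GL ≈ 8.07.
Step 2: By the inverse law of cosines on triangle LGN: cos(∠LGN) = (8.07² + 10² − 15²) / (2·8.07·10) = -59.81/161.48 = -0.3704, so ∠LGN = 111.74°.

Therefore, the measure of angle ∠LGN = 111.74°.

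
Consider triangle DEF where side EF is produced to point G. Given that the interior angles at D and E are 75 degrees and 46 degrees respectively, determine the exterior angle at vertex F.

By the exterior angle theorem, an exterior angle of a triangle equals the sum of the two remote interior angles.
Exterior angle = angle D + angle E
Exterior angle = 75 + 46 = 121 degrees

121 degrees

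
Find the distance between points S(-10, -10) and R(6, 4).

The horizontal distance is |6 - -10| = 16 and the vertical distance is |4 - -10| = 14.
By the Pythagorean theorem, d = sqrt(16^2 + 14^2) = sqrt(452) = 2*sqrt(113).

2*sqrt(113)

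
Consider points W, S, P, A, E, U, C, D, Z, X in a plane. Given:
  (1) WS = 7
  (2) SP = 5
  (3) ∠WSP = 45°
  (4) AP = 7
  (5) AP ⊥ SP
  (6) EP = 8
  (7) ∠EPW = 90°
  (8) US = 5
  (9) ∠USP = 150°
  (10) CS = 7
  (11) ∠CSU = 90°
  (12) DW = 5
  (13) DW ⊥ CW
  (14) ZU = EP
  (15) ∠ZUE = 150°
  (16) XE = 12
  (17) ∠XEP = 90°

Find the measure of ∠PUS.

Step 1: By the law of cosines on triangle USP: UP² = 5² + 5² − 2·5·5·cos(150°) = 93.3, so UP ≈ 9.66.
Step 2: By the inverse law of cosines on triangle PUS: cos(∠PUS) = (9.66² + 5² − 5²) / (2·9.66·5) = 93.3/96.59 = 0.9659, so ∠PUS = 15°.

Therefore, the measure of angle ∠PUS = 15°.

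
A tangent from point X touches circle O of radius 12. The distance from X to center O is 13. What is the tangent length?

tangent = √(d² - r²) = √(13² - 12²) = √(169 - 144) = √25 = 5

5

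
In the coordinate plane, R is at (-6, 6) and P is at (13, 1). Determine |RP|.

d = sqrt((19)^2 + (-5)^2) = sqrt(386)

sqrt(386)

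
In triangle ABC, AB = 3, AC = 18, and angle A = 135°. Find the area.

Area = (1/2) * AB * AC * sin(A)
Area = (1/2) * 3 * 18 * sin(135°)
Area = (1/2) * 3 * 18 * sqrt(2)/2
Area = 27*sqrt(2)/2

27*sqrt(2)/2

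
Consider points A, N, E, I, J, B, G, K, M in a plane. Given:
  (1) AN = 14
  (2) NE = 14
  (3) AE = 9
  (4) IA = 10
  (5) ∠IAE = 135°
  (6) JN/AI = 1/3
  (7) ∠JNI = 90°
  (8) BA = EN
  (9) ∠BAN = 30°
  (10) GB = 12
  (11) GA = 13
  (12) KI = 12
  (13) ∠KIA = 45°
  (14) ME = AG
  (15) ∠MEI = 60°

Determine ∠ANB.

From the given relations: BA = EN = 14.
Step 1: By the law of cosines on triangle NAB: NB² = 14² + 14² − 2·14·14·cos(30°) = 52.52, so NB ≈ 7.25.
Step 2: By the inverse law of cosines on triangle ANB: cos(∠ANB) = (14² + 7.25² − 14²) / (2·14·7.25) = 52.52/202.91 = 0.2588, so ∠ANB = 75°.

Therefore, the measure of angle ∠ANB = 75°.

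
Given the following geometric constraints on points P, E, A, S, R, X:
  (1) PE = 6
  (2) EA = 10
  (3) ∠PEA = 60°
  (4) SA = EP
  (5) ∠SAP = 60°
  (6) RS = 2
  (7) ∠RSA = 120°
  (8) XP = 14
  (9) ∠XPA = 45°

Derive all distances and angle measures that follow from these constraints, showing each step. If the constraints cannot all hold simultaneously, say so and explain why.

The constraints are consistent.

From the given relations:
  SA = EP = 6

Step 1: From PE = 6, EA = 10, and ∠PEA = 60°, by the law of cosines:
  PA² = PE² + EA² - 2·PE·EA·cos(60°) = 36 + 100 - 60 = 76
  PA = 2·√19

Step 2: From AS = 6, SR = 2, and ∠ASR = 120°, by the law of cosines:
  AR² = AS² + SR² - 2·AS·SR·cos(120°) = 36 + 4 + 12 = 52
  AR = 2·√13

Step 3: From PA = 2·√19, AS = 6, and ∠PAS = 60°, by the law of cosines:
  PS² = PA² + AS² - 2·PA·AS·cos(60°) = 76 + 36 - 52.31 = 59.69
  PS ≈ 7.73

Step 4: From AP = 2·√19, PX = 14, and ∠APX = 45°, by the law of cosines:
  AX² = AP² + PX² - 2·AP·PX·cos(45°) = 76 + 196 - 172.6 = 99.4
  AX ≈ 9.97

Step 5: From PA = 2·√19, PE = 6, AE = 10, by the inverse law of cosines:
  cos(∠APE) = (PA² + PE² - AE²) / (2·PA·PE)
  ∠APE = 83.41°

Step 6: From AE = 10, AP = 2·√19, EP = 6, by the inverse law of cosines:
  cos(∠EAP) = (AE² + AP² - EP²) / (2·AE·AP)
  ∠EAP = 36.59°

Step 7: From AR = 2·√13, AS = 6, RS = 2, by the inverse law of cosines:
  cos(∠RAS) = (AR² + AS² - RS²) / (2·AR·AS)
  ∠RAS = 13.9°

Step 8: From RA = 2·√13, RS = 2, AS = 6, by the inverse law of cosines:
  cos(∠ARS) = (RA² + RS² - AS²) / (2·RA·RS)
  ∠ARS = 46.1°

Step 9: From PA = 2·√19, PS = 7.73, AS = 6, by the inverse law of cosines:
  cos(∠APS) = (PA² + PS² - AS²) / (2·PA·PS)
  ∠APS = 42.26°

Step 10: From AP = 2·√19, AX = 9.97, PX = 14, by the inverse law of cosines:
  cos(∠PAX) = (AP² + AX² - PX²) / (2·AP·AX)
  ∠PAX = 96.81°

Step 11: From SA = 6, SP = 7.73, AP = 2·√19, by the inverse law of cosines:
  cos(∠ASP) = (SA² + SP² - AP²) / (2·SA·SP)
  ∠ASP = 77.74°

Step 12: From XA = 9.97, XP = 14, AP = 2·√19, by the inverse law of cosines:
  cos(∠AXP) = (XA² + XP² - AP²) / (2·XA·XP)
  ∠AXP = 38.19°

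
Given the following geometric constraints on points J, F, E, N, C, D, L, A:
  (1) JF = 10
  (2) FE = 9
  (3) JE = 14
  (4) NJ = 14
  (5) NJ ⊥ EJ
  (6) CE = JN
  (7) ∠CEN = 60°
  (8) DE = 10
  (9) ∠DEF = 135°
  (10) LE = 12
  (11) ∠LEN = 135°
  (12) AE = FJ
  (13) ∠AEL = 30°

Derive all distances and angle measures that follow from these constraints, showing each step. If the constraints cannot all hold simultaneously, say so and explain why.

The constraints are consistent.

From the given relations:
  CE = JN = 14
  AE = FJ = 10

Step 1: From FE = 9, ED = 10, and ∠FED = 135°, by the law of cosines:
  FD² = FE² + ED² - 2·FE·ED·cos(135°) = 81 + 100 + 127.3 = 308.3
  FD ≈ 17.56

Step 2: From EJ = 14, JN = 14, and ∠EJN = 90°, by the law of cosines:
  EN² = EJ² + JN² - 2·EJ·JN·cos(90°) = 196 + 196 - 0 = 392
  EN = 14·√2

Step 3: From LE = 12, EA = 10, and ∠LEA = 30°, by the law of cosines:
  LA² = LE² + EA² - 2·LE·EA·cos(30°) = 144 + 100 - 207.8 = 36.15
  LA ≈ 6.01

Step 4: From JE = 14, JF = 10, EF = 9, by the inverse law of cosines:
  cos(∠EJF) = (JE² + JF² - EF²) / (2·JE·JF)
  ∠EJF = 39.84°

Step 5: From FE = 9, FJ = 10, EJ = 14, by the inverse law of cosines:
  cos(∠EFJ) = (FE² + FJ² - EJ²) / (2·FE·FJ)
  ∠EFJ = 94.78°

Step 6: From EF = 9, EJ = 14, FJ = 10, by the inverse law of cosines:
  cos(∠FEJ) = (EF² + EJ² - FJ²) / (2·EF·EJ)
  ∠FEJ = 45.38°

Step 7: From NE = 14·√2, EC = 14, and ∠NEC = 60°, by the law of cosines:
  NC² = NE² + EC² - 2·NE·EC·cos(60°) = 392 + 196 - 277.2 = 310.8
  NC ≈ 17.63

Step 8: From NE = 14·√2, EL = 12, and ∠NEL = 135°, by the law of cosines:
  NL² = NE² + EL² - 2·NE·EL·cos(135°) = 392 + 144 + 336 = 872
  NL ≈ 29.53

Step 9: From FD = 17.56, FE = 9, DE = 10, by the inverse law of cosines:
  cos(∠DFE) = (FD² + FE² - DE²) / (2·FD·FE)
  ∠DFE = 23.75°

Step 10: From EJ = 14, EN = 14·√2, JN = 14, by the inverse law of cosines:
  cos(∠JEN) = (EJ² + EN² - JN²) / (2·EJ·EN)
  ∠JEN = 45°

Step 11: From NE = 14·√2, NJ = 14, EJ = 14, by the inverse law of cosines:
  cos(∠ENJ) = (NE² + NJ² - EJ²) / (2·NE·NJ)
  ∠ENJ = 45°

Step 12: From DE = 10, DF = 17.56, EF = 9, by the inverse law of cosines:
  cos(∠EDF) = (DE² + DF² - EF²) / (2·DE·DF)
  ∠EDF = 21.25°

Step 13: From LA = 6.01, LE = 12, AE = 10, by the inverse law of cosines:
  cos(∠ALE) = (LA² + LE² - AE²) / (2·LA·LE)
  ∠ALE = 56.26°

Step 14: From AE = 10, AL = 6.01, EL = 12, by the inverse law of cosines:
  cos(∠EAL) = (AE² + AL² - EL²) / (2·AE·AL)
  ∠EAL = 93.74°

Step 15: From NC = 17.63, NE = 14·√2, CE = 14, by the inverse law of cosines:
  cos(∠CNE) = (NC² + NE² - CE²) / (2·NC·NE)
  ∠CNE = 43.45°

Step 16: From NE = 14·√2, NL = 29.53, EL = 12, by the inverse law of cosines:
  cos(∠ENL) = (NE² + NL² - EL²) / (2·NE·NL)
  ∠ENL = 16.7°

Step 17: From CE = 14, CN = 17.63, EN = 14·√2, by the inverse law of cosines:
  cos(∠ECN) = (CE² + CN² - EN²) / (2·CE·CN)
  ∠ECN = 76.55°

Step 18: From LE = 12, LN = 29.53, EN = 14·√2, by the inverse law of cosines:
  cos(∠ELN) = (LE² + LN² - EN²) / (2·LE·LN)
  ∠ELN = 28.3°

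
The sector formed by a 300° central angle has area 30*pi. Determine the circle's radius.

The sector covers 300°/360° = 5/6 of the full circle.
Full circle area = 30*pi / 5/6 = 36*pi.
Since full area = πr², we get r² = 36*pi/π = 36, so r = 6.

6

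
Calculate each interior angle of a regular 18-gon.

Each interior angle of a regular n-gon is (n - 2) * 180 / n.
For n = 18: (18 - 2) * 180 / 18 = 2880/18 = 160 degrees.

160 degrees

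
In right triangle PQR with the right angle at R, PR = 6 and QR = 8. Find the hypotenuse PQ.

In a right triangle, the square of the hypotenuse equals the sum of the squares of the two legs.
The legs are 6 and 8, so the hypotenuse = sqrt(36 + 64) = sqrt(100) = 10.

10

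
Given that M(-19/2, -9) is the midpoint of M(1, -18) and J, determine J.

Using the midpoint formula: M = ((x1 + x2)/2, (y1 + y2)/2)
We know M = (-19/2, -9) and M = (1, -18)
For x: -19/2 = (1 + x2)/2, so x2 = 2*-19/2 - 1 = -20
For y: -9 = (-18 + y2)/2, so y2 = 2*-9 - -18 = 0
J = (-20, 0)

(-20, 0)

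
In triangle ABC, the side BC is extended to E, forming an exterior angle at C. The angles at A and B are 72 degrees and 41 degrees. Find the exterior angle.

Exterior angle = 72 + 41 = 113 degrees (exterior angle theorem).

113 degrees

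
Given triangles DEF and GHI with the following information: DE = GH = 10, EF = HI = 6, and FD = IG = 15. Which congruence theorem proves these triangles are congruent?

Consider the given information: DE = GH = 10, EF = HI = 6, and FD = IG = 15
This is not ASA or HL: ASA requires two angles and the side between them. HL only applies to right triangles with matching hypotenuse and leg.
The correct criterion is SSS. All three pairs of corresponding sides are equal (Side-Side-Side).

SSS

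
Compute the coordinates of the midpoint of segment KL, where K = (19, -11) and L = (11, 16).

The midpoint is the average of the coordinates:
x: (19 + 11)/2 = 15
y: (-11 + 16)/2 = 5/2
Midpoint = (15, 5/2)

(15, 5/2)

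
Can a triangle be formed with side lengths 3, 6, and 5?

For three segments to close into a triangle, no single side can be as long as the other two combined.
The longest side is 6, and 3 + 5 = 8 > 6.
A triangle can be formed.

Yes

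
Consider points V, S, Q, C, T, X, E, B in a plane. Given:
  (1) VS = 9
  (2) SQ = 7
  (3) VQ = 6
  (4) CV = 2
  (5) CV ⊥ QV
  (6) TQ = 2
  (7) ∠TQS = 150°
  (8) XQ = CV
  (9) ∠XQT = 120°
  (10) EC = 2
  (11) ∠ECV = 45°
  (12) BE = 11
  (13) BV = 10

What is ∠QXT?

From the given relations: XQ = CV = 2.
Step 1: By the law of cosines on triangle XQT: XT² = 2² + 2² − 2·2·2·cos(120°) = 12, so XT = 2·√3.
Step 2: By the inverse law of cosines on triangle QXT: cos(∠QXT) = (2² + (2·√3)² − 2²) / (2·2·2·√3) = 12/13.86 = 0.866, so ∠QXT = 30°.

Therefore, the measure of angle ∠QXT = 30°.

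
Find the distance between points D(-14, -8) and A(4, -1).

d = sqrt((4 - -14)^2 + (-1 - -8)^2)
d = sqrt(18^2 + 7^2)
d = sqrt(324 + 49)
d = sqrt(373)

sqrt(373)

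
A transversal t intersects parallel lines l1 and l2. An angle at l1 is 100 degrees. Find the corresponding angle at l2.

Corresponding angles are equal: 100 degrees.

100 degrees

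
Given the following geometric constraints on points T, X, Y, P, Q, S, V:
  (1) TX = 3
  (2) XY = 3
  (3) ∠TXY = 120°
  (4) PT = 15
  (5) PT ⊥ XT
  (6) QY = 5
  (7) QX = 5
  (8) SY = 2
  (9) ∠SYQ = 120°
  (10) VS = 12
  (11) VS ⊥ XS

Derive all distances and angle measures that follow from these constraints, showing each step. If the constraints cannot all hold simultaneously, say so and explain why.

The constraints are consistent.

Step 1: From TX = 3, XY = 3, and ∠TXY = 120°, by the law of cosines:
  TY² = TX² + XY² - 2·TX·XY·cos(120°) = 9 + 9 + 9 = 27
  TY = 3·√3

Step 2: From XT = 3, TP = 15, and ∠XTP = 90°, by the law of cosines:
  XP² = XT² + TP² - 2·XT·TP·cos(90°) = 9 + 225 - 0 = 234
  XP = 3·√26

Step 3: From QY = 5, YS = 2, and ∠QYS = 120°, by the law of cosines:
  QS² = QY² + YS² - 2·QY·YS·cos(120°) = 25 + 4 + 10 = 39
  QS = √39

Step 4: From XQ = 5, XY = 3, QY = 5, by the inverse law of cosines:
  cos(∠QXY) = (XQ² + XY² - QY²) / (2·XQ·XY)
  ∠QXY = 72.54°

Step 5: From YQ = 5, YX = 3, QX = 5, by the inverse law of cosines:
  cos(∠QYX) = (YQ² + YX² - QX²) / (2·YQ·YX)
  ∠QYX = 72.54°

Step 6: From QX = 5, QY = 5, XY = 3, by the inverse law of cosines:
  cos(∠XQY) = (QX² + QY² - XY²) / (2·QX·QY)
  ∠XQY = 34.92°

Step 7: From TX = 3, TY = 3·√3, XY = 3, by the inverse law of cosines:
  cos(∠XTY) = (TX² + TY² - XY²) / (2·TX·TY)
  ∠XTY = 30°

Step 8: From XP = 3·√26, XT = 3, PT = 15, by the inverse law of cosines:
  cos(∠PXT) = (XP² + XT² - PT²) / (2·XP·XT)
  ∠PXT = 78.69°

Step 9: From YT = 3·√3, YX = 3, TX = 3, by the inverse law of cosines:
  cos(∠TYX) = (YT² + YX² - TX²) / (2·YT·YX)
  ∠TYX = 30°

Step 10: From PT = 15, PX = 3·√26, TX = 3, by the inverse law of cosines:
  cos(∠TPX) = (PT² + PX² - TX²) / (2·PT·PX)
  ∠TPX = 11.31°

Step 11: From QS = √39, QY = 5, SY = 2, by the inverse law of cosines:
  cos(∠SQY) = (QS² + QY² - SY²) / (2·QS·QY)
  ∠SQY = 16.1°

Step 12: From SQ = √39, SY = 2, QY = 5, by the inverse law of cosines:
  cos(∠QSY) = (SQ² + SY² - QY²) / (2·SQ·SY)
  ∠QSY = 43.9°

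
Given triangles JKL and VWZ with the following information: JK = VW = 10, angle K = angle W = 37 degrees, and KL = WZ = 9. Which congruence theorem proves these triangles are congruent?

The given information provides:
JK = VW = 10, angle K = angle W = 37 degrees, and KL = WZ = 9
This matches the SAS congruence theorem.
Two pairs of corresponding sides and the included angle are equal (Side-Angle-Side).

SAS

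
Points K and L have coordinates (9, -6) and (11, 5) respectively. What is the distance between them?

d = sqrt((11 - 9)^2 + (5 - -6)^2)
d = sqrt(2^2 + 11^2)
d = sqrt(4 + 121)
d = sqrt(125) = 5*sqrt(5)

5*sqrt(5)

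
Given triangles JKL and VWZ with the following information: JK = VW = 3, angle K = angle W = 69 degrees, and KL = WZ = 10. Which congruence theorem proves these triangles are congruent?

The given information provides:
JK = VW = 3, angle K = angle W = 69 degrees, and KL = WZ = 10
This matches the SAS congruence theorem.
Two pairs of corresponding sides and the included angle are equal (Side-Angle-Side).

SAS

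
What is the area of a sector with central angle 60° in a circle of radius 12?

Sector area = πr² × θ/360
= π × 12² × 1/6
= π × 144 × 1/6
= 24*pi

24*pi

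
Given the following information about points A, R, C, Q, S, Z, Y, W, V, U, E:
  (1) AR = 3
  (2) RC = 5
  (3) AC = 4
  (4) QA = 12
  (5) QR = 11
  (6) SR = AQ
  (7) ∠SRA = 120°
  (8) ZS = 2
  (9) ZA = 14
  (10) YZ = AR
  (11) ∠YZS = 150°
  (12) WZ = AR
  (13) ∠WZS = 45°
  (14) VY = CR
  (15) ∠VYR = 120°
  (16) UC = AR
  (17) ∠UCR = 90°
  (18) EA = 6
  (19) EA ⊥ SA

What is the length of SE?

From the given relations: SR = AQ = 12.
Step 1: By the law of cosines on triangle SRA: SA² = 12² + 3² − 2·12·3·cos(120°) = 189, so SA = 3·√21.
Step 2: By the law of cosines on triangle SAE: SE² = (3·√21)² + 6² − 2·3·√21·6·cos(90°) = 225, so SE = 15.

Therefore, the length of SE = 15.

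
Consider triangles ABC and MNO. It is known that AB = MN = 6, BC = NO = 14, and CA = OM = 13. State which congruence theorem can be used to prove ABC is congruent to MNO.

The given information provides:
AB = MN = 6, BC = NO = 14, and CA = OM = 13
This matches the SSS congruence theorem.
All three pairs of corresponding sides are equal (Side-Side-Side).

SSS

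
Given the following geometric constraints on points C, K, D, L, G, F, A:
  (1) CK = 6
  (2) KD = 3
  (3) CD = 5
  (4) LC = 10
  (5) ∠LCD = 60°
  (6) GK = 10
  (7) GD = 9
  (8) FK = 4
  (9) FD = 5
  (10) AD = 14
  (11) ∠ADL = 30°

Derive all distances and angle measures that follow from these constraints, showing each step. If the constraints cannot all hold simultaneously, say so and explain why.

The constraints are consistent.

Step 1: From DC = 5, CL = 10, and ∠DCL = 60°, by the law of cosines:
  DL² = DC² + CL² - 2·DC·CL·cos(60°) = 25 + 100 - 50 = 75
  DL = 5·√3

Step 2: From CD = 5, CK = 6, DK = 3, by the inverse law of cosines:
  cos(∠DCK) = (CD² + CK² - DK²) / (2·CD·CK)
  ∠DCK = 29.93°

Step 3: From KC = 6, KD = 3, CD = 5, by the inverse law of cosines:
  cos(∠CKD) = (KC² + KD² - CD²) / (2·KC·KD)
  ∠CKD = 56.25°

Step 4: From KD = 3, KF = 4, DF = 5, by the inverse law of cosines:
  cos(∠DKF) = (KD² + KF² - DF²) / (2·KD·KF)
  ∠DKF = 90°

Step 5: From KD = 3, KG = 10, DG = 9, by the inverse law of cosines:
  cos(∠DKG) = (KD² + KG² - DG²) / (2·KD·KG)
  ∠DKG = 62.18°

Step 6: From DC = 5, DK = 3, CK = 6, by the inverse law of cosines:
  cos(∠CDK) = (DC² + DK² - CK²) / (2·DC·DK)
  ∠CDK = 93.82°

Step 7: From DF = 5, DK = 3, FK = 4, by the inverse law of cosines:
  cos(∠FDK) = (DF² + DK² - FK²) / (2·DF·DK)
  ∠FDK = 53.13°

Step 8: From DG = 9, DK = 3, GK = 10, by the inverse law of cosines:
  cos(∠GDK) = (DG² + DK² - GK²) / (2·DG·DK)
  ∠GDK = 100.67°

Step 9: From GD = 9, GK = 10, DK = 3, by the inverse law of cosines:
  cos(∠DGK) = (GD² + GK² - DK²) / (2·GD·GK)
  ∠DGK = 17.15°

Step 10: From FD = 5, FK = 4, DK = 3, by the inverse law of cosines:
  cos(∠DFK) = (FD² + FK² - DK²) / (2·FD·FK)
  ∠DFK = 36.87°

Step 11: From LD = 5·√3, DA = 14, and ∠LDA = 30°, by the law of cosines:
  LA² = LD² + DA² - 2·LD·DA·cos(30°) = 75 + 196 - 210 = 61
  LA = √61

Step 12: From DC = 5, DL = 5·√3, CL = 10, by the inverse law of cosines:
  cos(∠CDL) = (DC² + DL² - CL²) / (2·DC·DL)
  ∠CDL = 90°

Step 13: From LC = 10, LD = 5·√3, CD = 5, by the inverse law of cosines:
  cos(∠CLD) = (LC² + LD² - CD²) / (2·LC·LD)
  ∠CLD = 30°

Step 14: From LA = √61, LD = 5·√3, AD = 14, by the inverse law of cosines:
  cos(∠ALD) = (LA² + LD² - AD²) / (2·LA·LD)
  ∠ALD = 116.33°

Step 15: From AD = 14, AL = √61, DL = 5·√3, by the inverse law of cosines:
  cos(∠DAL) = (AD² + AL² - DL²) / (2·AD·AL)
  ∠DAL = 33.67°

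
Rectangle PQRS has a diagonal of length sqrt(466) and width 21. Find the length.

The diagonal of a rectangle forms a right triangle with the two sides.
Rearranging the Pythagorean theorem: missing side = sqrt(d^2 - known^2).
= sqrt(466 - 441) = sqrt(25) = 5.

5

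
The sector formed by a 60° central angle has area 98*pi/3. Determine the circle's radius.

Sector area A = πr² × θ/360, so r² = 360A / (πθ).
r² = 360 × 98*pi/3 / (π × 60)
r² = 196
r = 14

14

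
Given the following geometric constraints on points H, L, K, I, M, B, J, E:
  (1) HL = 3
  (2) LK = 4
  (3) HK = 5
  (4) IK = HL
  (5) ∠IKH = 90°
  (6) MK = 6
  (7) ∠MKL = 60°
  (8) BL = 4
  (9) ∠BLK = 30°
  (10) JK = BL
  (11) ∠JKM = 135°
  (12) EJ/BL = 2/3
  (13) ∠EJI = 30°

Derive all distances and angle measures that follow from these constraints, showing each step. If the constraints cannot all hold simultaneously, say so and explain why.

The constraints are consistent.

From the given relations:
  IK = HL = 3
  JK = BL = 4
  EJ = 2/3·BL = 2/3·4 ≈ 2.67

Step 1: From HK = 5, KI = 3, and ∠HKI = 90°, by the law of cosines:
  HI² = HK² + KI² - 2·HK·KI·cos(90°) = 25 + 9 - 0 = 34
  HI = √34

Step 2: From LK = 4, KM = 6, and ∠LKM = 60°, by the law of cosines:
  LM² = LK² + KM² - 2·LK·KM·cos(60°) = 16 + 36 - 24 = 28
  LM = 2·√7

Step 3: From KL = 4, LB = 4, and ∠KLB = 30°, by the law of cosines:
  KB² = KL² + LB² - 2·KL·LB·cos(30°) = 16 + 16 - 27.71 = 4.287
  KB ≈ 2.07

Step 4: From MK = 6, KJ = 4, and ∠MKJ = 135°, by the law of cosines:
  MJ² = MK² + KJ² - 2·MK·KJ·cos(135°) = 36 + 16 + 33.94 = 85.94
  MJ ≈ 9.27

Step 5: From HK = 5, HL = 3, KL = 4, by the inverse law of cosines:
  cos(∠KHL) = (HK² + HL² - KL²) / (2·HK·HL)
  ∠KHL = 53.13°

Step 6: From LH = 3, LK = 4, HK = 5, by the inverse law of cosines:
  cos(∠HLK) = (LH² + LK² - HK²) / (2·LH·LK)
  ∠HLK = 90°

Step 7: From KH = 5, KL = 4, HL = 3, by the inverse law of cosines:
  cos(∠HKL) = (KH² + KL² - HL²) / (2·KH·KL)
  ∠HKL = 36.87°

Step 8: From HI = √34, HK = 5, IK = 3, by the inverse law of cosines:
  cos(∠IHK) = (HI² + HK² - IK²) / (2·HI·HK)
  ∠IHK = 30.96°

Step 9: From LK = 4, LM = 2·√7, KM = 6, by the inverse law of cosines:
  cos(∠KLM) = (LK² + LM² - KM²) / (2·LK·LM)
  ∠KLM = 79.11°

Step 10: From KB = 2.07, KL = 4, BL = 4, by the inverse law of cosines:
  cos(∠BKL) = (KB² + KL² - BL²) / (2·KB·KL)
  ∠BKL = 75°

Step 11: From IH = √34, IK = 3, HK = 5, by the inverse law of cosines:
  cos(∠HIK) = (IH² + IK² - HK²) / (2·IH·IK)
  ∠HIK = 59.04°

Step 12: From MJ = 9.27, MK = 6, JK = 4, by the inverse law of cosines:
  cos(∠JMK) = (MJ² + MK² - JK²) / (2·MJ·MK)
  ∠JMK = 17.76°

Step 13: From MK = 6, ML = 2·√7, KL = 4, by the inverse law of cosines:
  cos(∠KML) = (MK² + ML² - KL²) / (2·MK·ML)
  ∠KML = 40.89°

Step 14: From BK = 2.07, BL = 4, KL = 4, by the inverse law of cosines:
  cos(∠KBL) = (BK² + BL² - KL²) / (2·BK·BL)
  ∠KBL = 75°

Step 15: From JK = 4, JM = 9.27, KM = 6, by the inverse law of cosines:
  cos(∠KJM) = (JK² + JM² - KM²) / (2·JK·JM)
  ∠KJM = 27.24°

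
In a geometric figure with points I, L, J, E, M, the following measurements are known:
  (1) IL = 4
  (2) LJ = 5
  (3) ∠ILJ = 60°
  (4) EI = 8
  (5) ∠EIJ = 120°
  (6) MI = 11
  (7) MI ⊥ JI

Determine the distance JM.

Step 1: By the law of cosines on triangle JLI: JI² = 5² + 4² − 2·5·4·cos(60°) = 21, so JI = √21.
Step 2: By the law of cosines on triangle JIM: JM² = √21² + 11² − 2·√21·11·cos(90°) = 142, so JM = √142.

Therefore, the length of JM = √142.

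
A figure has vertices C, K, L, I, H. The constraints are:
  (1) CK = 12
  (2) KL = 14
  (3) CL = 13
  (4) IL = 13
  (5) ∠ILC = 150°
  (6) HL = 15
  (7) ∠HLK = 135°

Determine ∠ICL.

Step 1: By the law of cosines on triangle CLI: CI² = 13² + 13² − 2·13·13·cos(150°) = 630.72, so CI ≈ 25.11.
Step 2: By the inverse law of cosines on triangle ICL: cos(∠ICL) = (25.11² + 13² − 13²) / (2·25.11·13) = 630.72/652.97 = 0.9659, so ∠ICL = 15°.

Therefore, the measure of angle ∠ICL = 15°.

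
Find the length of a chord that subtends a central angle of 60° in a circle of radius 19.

Chord = 2(19) sin(30°) = 19

19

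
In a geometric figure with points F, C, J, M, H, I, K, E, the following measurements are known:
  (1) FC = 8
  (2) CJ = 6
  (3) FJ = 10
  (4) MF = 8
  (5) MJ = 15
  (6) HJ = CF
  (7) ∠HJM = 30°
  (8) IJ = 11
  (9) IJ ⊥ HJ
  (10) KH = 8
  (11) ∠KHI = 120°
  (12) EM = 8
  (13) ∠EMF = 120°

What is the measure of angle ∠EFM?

Step 1: By the law of cosines on triangle FME: FE² = 8² + 8² − 2·8·8·cos(120°) = 192, so FE = 8·√3.
Step 2: By the inverse law of cosines on triangle EFM: cos(∠EFM) = ((8·√3)² + 8² − 8²) / (2·8·√3·8) = 192/221.7 = 0.866, so ∠EFM = 30°.

Therefore, the measure of angle ∠EFM = 30°.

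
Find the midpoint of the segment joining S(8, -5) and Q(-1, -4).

The midpoint is the point halfway along the segment.
Move half the horizontal distance: 8 + (-1 - 8)/2 = 8 + -9/2 = 7/2
Move half the vertical distance: -5 + (-4 - -5)/2 = -5 + 1/2 = -9/2
Midpoint = (7/2, -9/2)

(7/2, -9/2)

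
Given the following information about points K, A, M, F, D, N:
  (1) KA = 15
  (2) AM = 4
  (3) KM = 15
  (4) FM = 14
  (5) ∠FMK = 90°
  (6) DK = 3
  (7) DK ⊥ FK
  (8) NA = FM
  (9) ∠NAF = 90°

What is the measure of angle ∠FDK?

Step 1: By the law of cosines on triangle FMK: FK² = 14² + 15² − 2·14·15·cos(90°) = 421, so FK ≈ 20.52.
Step 2: By the law of cosines on triangle DKF: DF² = 3² + 20.52² − 2·3·20.52·cos(90°) = 430, so DF ≈ 20.74.
Step 3: By the inverse law of cosines on triangle FDK: cos(∠FDK) = (20.74² + 3² − 20.52²) / (2·20.74·3) = 18/124.42 = 0.1447, so ∠FDK = 81.68°.

Therefore, the measure of angle ∠FDK = 81.68°.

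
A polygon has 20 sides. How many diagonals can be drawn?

Each of the 20 vertices connects to 17 non-adjacent vertices via diagonals.
Total connections = 20 × 17 = 340, but each diagonal is counted twice.
Number of diagonals = 340 / 2 = 170.

170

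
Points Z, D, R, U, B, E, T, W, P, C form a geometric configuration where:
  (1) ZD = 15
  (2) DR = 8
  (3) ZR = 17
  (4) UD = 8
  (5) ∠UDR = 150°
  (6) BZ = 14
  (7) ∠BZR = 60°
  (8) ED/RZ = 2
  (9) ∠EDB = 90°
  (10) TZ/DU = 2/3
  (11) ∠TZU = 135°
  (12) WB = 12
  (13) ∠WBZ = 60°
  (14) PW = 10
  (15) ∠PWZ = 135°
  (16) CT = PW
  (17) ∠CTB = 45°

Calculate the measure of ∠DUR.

Step 1: By the law of cosines on triangle UDR: UR² = 8² + 8² − 2·8·8·cos(150°) = 238.85, so UR ≈ 15.45.
Step 2: By the inverse law of cosines on triangle DUR: cos(∠DUR) = (8² + 15.45² − 8²) / (2·8·15.45) = 238.85/247.28 = 0.9659, so ∠DUR = 15°.

Therefore, the measure of angle ∠DUR = 15°.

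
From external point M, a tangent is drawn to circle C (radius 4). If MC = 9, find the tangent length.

The tangent, radius, and line from the external point to the center form a right triangle.
The right angle is where the tangent meets the radius.
By the Pythagorean theorem: tangent² + 4² = 9²
tangent² = 81 - 16 = 65
tangent = sqrt(65)

sqrt(65)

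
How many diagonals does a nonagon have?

Total line segments between 9 vertices = C(9,2) = 36.
Subtract the 9 sides: 36 - 9 = 27 diagonals.

27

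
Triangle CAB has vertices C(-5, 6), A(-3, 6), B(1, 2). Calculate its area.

The Shoelace formula computes the area from vertex coordinates by summing cross products.
For vertices (-5,6), (-3,6), (1,2):
Signed sum = -5*6 - -3*6 + -3*2 - 1*6 + 1*6 - -5*2
= -12 + -12 + 16 = -8
Area = (1/2)|-8| = 4.

4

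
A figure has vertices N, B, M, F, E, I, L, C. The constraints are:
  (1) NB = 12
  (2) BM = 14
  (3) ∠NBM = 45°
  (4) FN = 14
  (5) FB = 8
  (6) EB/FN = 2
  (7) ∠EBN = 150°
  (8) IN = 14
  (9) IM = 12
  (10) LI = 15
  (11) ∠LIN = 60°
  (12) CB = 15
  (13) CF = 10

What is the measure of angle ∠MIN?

Step 1: By the law of cosines on triangle MBN: MN² = 14² + 12² − 2·14·12·cos(45°) = 102.41, so MN ≈ 10.12.
Step 2: By the inverse law of cosines on triangle MIN: cos(∠MIN) = (12² + 14² − 10.12²) / (2·12·14) = 237.59/336 = 0.7071, so ∠MIN = 45°.

Therefore, the measure of angle ∠MIN = 45°.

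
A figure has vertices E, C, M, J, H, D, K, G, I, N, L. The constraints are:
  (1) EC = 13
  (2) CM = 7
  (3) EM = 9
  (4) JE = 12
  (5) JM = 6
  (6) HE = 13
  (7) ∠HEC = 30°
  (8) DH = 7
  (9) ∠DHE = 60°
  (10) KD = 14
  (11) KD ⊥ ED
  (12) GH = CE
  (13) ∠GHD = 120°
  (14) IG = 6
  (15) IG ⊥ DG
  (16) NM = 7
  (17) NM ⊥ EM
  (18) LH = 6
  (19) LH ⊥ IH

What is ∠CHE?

Step 1: By the law of cosines on triangle HEC: HC² = 13² + 13² − 2·13·13·cos(30°) = 45.28, so HC ≈ 6.73.
Step 2: By the inverse law of cosines on triangle CHE: cos(∠CHE) = (6.73² + 13² − 13²) / (2·6.73·13) = 45.28/174.96 = 0.2588, so ∠CHE = 75°.

Therefore, the measure of angle ∠CHE = 75°.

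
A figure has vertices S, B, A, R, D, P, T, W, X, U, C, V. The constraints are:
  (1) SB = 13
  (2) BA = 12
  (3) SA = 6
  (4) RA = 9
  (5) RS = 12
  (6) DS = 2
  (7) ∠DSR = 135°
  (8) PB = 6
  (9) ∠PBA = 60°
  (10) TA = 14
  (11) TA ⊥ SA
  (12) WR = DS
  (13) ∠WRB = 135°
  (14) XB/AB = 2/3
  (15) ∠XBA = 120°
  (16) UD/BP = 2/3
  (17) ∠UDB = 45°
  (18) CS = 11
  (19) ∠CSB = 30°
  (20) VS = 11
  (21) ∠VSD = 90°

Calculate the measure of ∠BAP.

Step 1: By the law of cosines on triangle ABP: AP² = 12² + 6² − 2·12·6·cos(60°) = 108, so AP = 6·√3.
Step 2: By the inverse law of cosines on triangle BAP: cos(∠BAP) = (12² + (6·√3)² − 6²) / (2·12·6·√3) = 216/249.42 = 0.866, so ∠BAP = 30°.

Therefore, the measure of angle ∠BAP = 30°.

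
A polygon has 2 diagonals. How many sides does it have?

Using d = n(n - 3)/2, we solve 2 = n(n - 3)/2.
So n(n - 3) = 4.
Testing n = 4: 4 * 1 = 4 = 4. Correct.
The polygon has 4 sides.

4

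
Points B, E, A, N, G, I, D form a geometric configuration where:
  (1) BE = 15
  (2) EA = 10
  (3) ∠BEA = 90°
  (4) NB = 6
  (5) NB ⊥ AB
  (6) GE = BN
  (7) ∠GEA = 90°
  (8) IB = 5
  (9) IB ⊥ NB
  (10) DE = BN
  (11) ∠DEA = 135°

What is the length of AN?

Step 1: By the law of cosines on triangle BEA: BA² = 15² + 10² − 2·15·10·cos(90°) = 325, so BA = 5·√13.
Step 2: By the law of cosines on triangle ABN: AN² = (5·√13)² + 6² − 2·5·√13·6·cos(90°) = 361, so AN = 19.

Therefore, the length of AN = 19.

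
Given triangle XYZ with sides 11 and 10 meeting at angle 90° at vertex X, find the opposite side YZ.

The included angle is 90°, so the triangle is right-angled at X. The opposite side YZ is the hypotenuse.
By the Pythagorean theorem: YZ = sqrt(11^2 + 10^2) = sqrt(221) = sqrt(221).

sqrt(221)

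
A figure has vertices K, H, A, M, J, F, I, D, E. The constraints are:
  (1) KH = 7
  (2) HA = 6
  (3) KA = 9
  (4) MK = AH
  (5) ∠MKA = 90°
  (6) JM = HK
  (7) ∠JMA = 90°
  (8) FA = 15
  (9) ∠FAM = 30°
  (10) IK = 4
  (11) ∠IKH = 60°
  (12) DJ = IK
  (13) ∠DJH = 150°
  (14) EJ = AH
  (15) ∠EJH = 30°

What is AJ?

From the given relations: MK = AH = 6; JM = HK = 7.
Step 1: By the law of cosines on triangle AKM: AM² = 9² + 6² − 2·9·6·cos(90°) = 117, so AM = 3·√13.
Step 2: By the law of cosines on triangle AMJ: AJ² = (3·√13)² + 7² − 2·3·√13·7·cos(90°) = 166, so AJ = √166.

Therefore, the length of AJ = √166.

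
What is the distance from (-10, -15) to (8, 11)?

d = sqrt((8 - -10)^2 + (11 - -15)^2)
d = sqrt(18^2 + 26^2)
d = sqrt(324 + 676)
d = sqrt(1000) = 10*sqrt(10)

10*sqrt(10)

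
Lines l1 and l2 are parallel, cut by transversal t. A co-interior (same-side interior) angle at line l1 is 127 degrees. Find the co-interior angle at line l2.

Co-interior angles (same-side interior) formed by parallel lines and a transversal are supplementary (sum to 180 degrees).
The given angle is 127 degrees.
The co-interior angle = 180 - 127 = 53 degrees.

53 degrees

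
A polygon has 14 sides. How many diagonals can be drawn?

The number of diagonals in an n-gon is n(n - 3)/2.
For n = 14: 14(14 - 3)/2 = 14 × 11 / 2 = 77.

77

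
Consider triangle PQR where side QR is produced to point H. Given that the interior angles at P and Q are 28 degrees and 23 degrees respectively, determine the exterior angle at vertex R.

By the exterior angle theorem, an exterior angle of a triangle equals the sum of the two remote interior angles.
Exterior angle = angle P + angle Q
Exterior angle = 28 + 23 = 51 degrees

51 degrees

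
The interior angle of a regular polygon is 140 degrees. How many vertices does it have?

The exterior angle is the supplement of the interior angle: 180 - 140 = 40 degrees.
Since the exterior angles of any convex polygon sum to 360 degrees, the number of sides is 360 / 40 = 9.

9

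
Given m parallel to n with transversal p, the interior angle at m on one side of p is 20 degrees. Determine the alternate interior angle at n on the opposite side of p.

Alternate interior angles lie on opposite sides of the transversal, between the parallel lines.
By the alternate interior angle theorem, they are equal: 20 degrees.

20 degrees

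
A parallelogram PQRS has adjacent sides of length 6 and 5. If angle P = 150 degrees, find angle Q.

Opposite sides of a parallelogram are parallel, so consecutive angles form co-interior angles on a transversal.
Co-interior angles sum to 180°, giving angle Q = 180 - 150 = 30 degrees.

30 degrees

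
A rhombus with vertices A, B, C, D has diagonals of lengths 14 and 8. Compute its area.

Area = (14 * 8) / 2 = 112 / 2 = 56

56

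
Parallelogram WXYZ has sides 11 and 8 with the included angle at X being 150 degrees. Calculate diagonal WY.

The diagonal of a parallelogram can be found by treating two adjacent sides and the diagonal as a triangle.
Applying the law of cosines with sides 11, 8 and included angle 150°:
d^2 = 121 + 64 - 176*cos(150°) = 88*sqrt(3) + 185
d = sqrt(88*sqrt(3) + 185)

sqrt(88*sqrt(3) + 185)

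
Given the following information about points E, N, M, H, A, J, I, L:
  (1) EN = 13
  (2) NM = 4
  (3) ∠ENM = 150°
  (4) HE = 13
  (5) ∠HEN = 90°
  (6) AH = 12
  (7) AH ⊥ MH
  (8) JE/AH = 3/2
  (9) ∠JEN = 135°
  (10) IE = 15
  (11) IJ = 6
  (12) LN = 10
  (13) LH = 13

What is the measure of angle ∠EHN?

Step 1: By the law of cosines on triangle HEN: HN² = 13² + 13² − 2·13·13·cos(90°) = 338, so HN = 13·√2.
Step 2: By the inverse law of cosines on triangle EHN: cos(∠EHN) = (13² + (13·√2)² − 13²) / (2·13·13·√2) = 338/478 = 0.7071, so ∠EHN = 45°.

Therefore, the measure of angle ∠EHN = 45°.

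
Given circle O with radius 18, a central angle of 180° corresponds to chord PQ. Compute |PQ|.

Drop a perpendicular from the center to the chord, bisecting both the chord and the central angle.
Each half-chord = r sin(θ/2) = 18 sin(90°).
The full chord = 2 × 18 × sin(90°) = 36.

36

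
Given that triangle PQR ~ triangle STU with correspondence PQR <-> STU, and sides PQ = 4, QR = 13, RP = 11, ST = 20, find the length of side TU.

Similar triangles have proportional sides. Setting up the proportion:
ST / PQ = TU / QR
20 / 4 = TU / 13
TU = 13 * 20 / 4 = 65.

65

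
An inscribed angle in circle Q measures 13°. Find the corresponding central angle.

The inscribed angle theorem states that a central angle is always twice any inscribed angle that subtends the same arc.
Since the inscribed angle is 13°, the central angle = 2 × 13° = 26°.

26°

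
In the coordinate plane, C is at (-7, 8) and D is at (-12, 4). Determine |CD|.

d = sqrt((-5)^2 + (-4)^2) = sqrt(41)

sqrt(41)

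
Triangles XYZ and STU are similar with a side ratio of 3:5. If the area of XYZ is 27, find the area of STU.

For similar figures, the area ratio equals the square of the side ratio.
Side ratio (XYZ to STU) = 3:5, so area ratio = 3^2:5^2 = 9:25.
If the area of XYZ is 27, then the area of STU = 27 * (25/9) = 75.

75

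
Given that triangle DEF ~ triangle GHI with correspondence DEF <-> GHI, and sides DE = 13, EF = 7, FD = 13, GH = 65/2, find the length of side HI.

Since the triangles are similar, the ratio of corresponding sides is constant.
Scale factor k = GH / DE = 65/2 / 13 = 5/2
HI = k * EF = 5/2 * 7 = 35/2

35/2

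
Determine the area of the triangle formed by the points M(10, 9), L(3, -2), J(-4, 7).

The Shoelace formula computes the area from vertex coordinates by summing cross products.
For vertices (10,9), (3,-2), (-4,7):
Signed sum = 10*-2 - 3*9 + 3*7 - -4*-2 + -4*9 - 10*7
= -47 + 13 + -106 = -140
Area = (1/2)|-140| = 70.

70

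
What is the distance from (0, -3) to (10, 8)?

d = sqrt((10 - 0)^2 + (8 - -3)^2)
d = sqrt(10^2 + 11^2)
d = sqrt(100 + 121)
d = sqrt(221)

sqrt(221)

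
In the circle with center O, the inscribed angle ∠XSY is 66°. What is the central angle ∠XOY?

The inscribed angle theorem states that a central angle is always twice any inscribed angle that subtends the same arc.
Since the inscribed angle is 66°, the central angle = 2 × 66° = 132°.

132°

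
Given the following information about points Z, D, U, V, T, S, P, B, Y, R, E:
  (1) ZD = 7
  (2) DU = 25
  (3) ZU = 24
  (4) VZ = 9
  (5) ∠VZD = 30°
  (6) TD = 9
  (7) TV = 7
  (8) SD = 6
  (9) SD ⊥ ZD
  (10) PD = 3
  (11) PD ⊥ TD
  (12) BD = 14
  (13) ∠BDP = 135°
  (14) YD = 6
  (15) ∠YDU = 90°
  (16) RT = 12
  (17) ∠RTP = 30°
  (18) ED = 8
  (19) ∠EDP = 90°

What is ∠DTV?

Step 1: By the law of cosines on triangle DZV: DV² = 7² + 9² − 2·7·9·cos(30°) = 20.88, so DV ≈ 4.57.
Step 2: By the inverse law of cosines on triangle DTV: cos(∠DTV) = (9² + 7² − 4.57²) / (2·9·7) = 109.12/126 = 0.866, so ∠DTV = 30°.

Therefore, the measure of angle ∠DTV = 30°.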